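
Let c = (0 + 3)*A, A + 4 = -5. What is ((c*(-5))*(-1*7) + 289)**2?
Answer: 430336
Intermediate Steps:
A = -9 (A = -4 - 5 = -9)
c = -27 (c = (0 + 3)*(-9) = 3*(-9) = -27)
((c*(-5))*(-1*7) + 289)**2 = ((-27*(-5))*(-1*7) + 289)**2 = (135*(-7) + 289)**2 = (-945 + 289)**2 = (-656)**2 = 430336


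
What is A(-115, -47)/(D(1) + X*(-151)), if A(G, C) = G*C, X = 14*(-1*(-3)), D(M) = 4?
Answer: -5405/6338 ≈ -0.85279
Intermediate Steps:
X = 42 (X = 14*3 = 42)
A(G, C) = C*G
A(-115, -47)/(D(1) + X*(-151)) = (-47*(-115))/(4 + 42*(-151)) = 5405/(4 - 6342) = 5405/(-6338) = 5405*(-1/6338) = -5405/6338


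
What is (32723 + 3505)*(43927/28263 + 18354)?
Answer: 6264823858204/9421 ≈ 6.6498e+8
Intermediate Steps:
(32723 + 3505)*(43927/28263 + 18354) = 36228*(43927*(1/28263) + 18354) = 36228*(43927/28263 + 18354) = 36228*(518783029/28263) = 6264823858204/9421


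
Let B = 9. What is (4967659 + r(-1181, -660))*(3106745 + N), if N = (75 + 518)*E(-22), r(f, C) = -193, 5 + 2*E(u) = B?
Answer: 15438541572846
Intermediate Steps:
E(u) = 2 (E(u) = -5/2 + (1/2)*9 = -5/2 + 9/2 = 2)
N = 1186 (N = (75 + 518)*2 = 593*2 = 1186)
(4967659 + r(-1181, -660))*(3106745 + N) = (4967659 - 193)*(3106745 + 1186) = 4967466*3107931 = 15438541572846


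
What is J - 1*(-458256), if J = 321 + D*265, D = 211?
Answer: 514492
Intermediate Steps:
J = 56236 (J = 321 + 211*265 = 321 + 55915 = 56236)
J - 1*(-458256) = 56236 - 1*(-458256) = 56236 + 458256 = 514492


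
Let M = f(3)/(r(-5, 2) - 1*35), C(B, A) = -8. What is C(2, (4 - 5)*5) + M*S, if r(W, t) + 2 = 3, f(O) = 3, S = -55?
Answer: -107/34 ≈ -3.1471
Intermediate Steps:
r(W, t) = 1 (r(W, t) = -2 + 3 = 1)
M = -3/34 (M = 3/(1 - 1*35) = 3/(1 - 35) = 3/(-34) = 3*(-1/34) = -3/34 ≈ -0.088235)
C(2, (4 - 5)*5) + M*S = -8 - 3/34*(-55) = -8 + 165/34 = -107/34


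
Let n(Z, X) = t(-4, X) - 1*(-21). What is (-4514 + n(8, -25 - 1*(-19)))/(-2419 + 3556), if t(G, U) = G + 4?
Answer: -4493/1137 ≈ -3.9516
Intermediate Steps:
t(G, U) = 4 + G
n(Z, X) = 21 (n(Z, X) = (4 - 4) - 1*(-21) = 0 + 21 = 21)
(-4514 + n(8, -25 - 1*(-19)))/(-2419 + 3556) = (-4514 + 21)/(-2419 + 3556) = -4493/1137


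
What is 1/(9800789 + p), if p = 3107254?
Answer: 1/12908043 ≈ 7.7471e-8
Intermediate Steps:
1/(9800789 + p) = 1/(9800789 + 3107254) = 1/12908043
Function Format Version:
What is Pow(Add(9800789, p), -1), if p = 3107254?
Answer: Rational(1, 12908043) ≈ 7.7471e-8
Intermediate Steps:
Pow(Add(9800789, p), -1) = Pow(Add(9800789, 3107254), -1) = Pow(12908043, -1) = Rational(1, 12908043)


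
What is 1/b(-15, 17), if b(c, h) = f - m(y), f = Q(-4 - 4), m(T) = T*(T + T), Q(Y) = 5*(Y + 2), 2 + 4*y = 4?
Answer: -2/61 ≈ -0.032787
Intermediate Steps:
y = ½ (y = -½ + (¼)*4 = -½ + 1 = ½ ≈ 0.50000)
Q(Y) = 10 + 5*Y (Q(Y) = 5*(2 + Y) = 10 + 5*Y)
m(T) = 2*T² (m(T) = T*(2*T) = 2*T²)
f = -30 (f = 10 + 5*(-4 - 4) = 10 + 5*(-8) = 10 - 40 = -30)
b(c, h) = -61/2 (b(c, h) = -30 - 2*(½)² = -30 - 2/4 = -30 - 1*½ = -30 - ½ = -61/2)
1/b(-15, 17) = 1/(-61/2) = -2/61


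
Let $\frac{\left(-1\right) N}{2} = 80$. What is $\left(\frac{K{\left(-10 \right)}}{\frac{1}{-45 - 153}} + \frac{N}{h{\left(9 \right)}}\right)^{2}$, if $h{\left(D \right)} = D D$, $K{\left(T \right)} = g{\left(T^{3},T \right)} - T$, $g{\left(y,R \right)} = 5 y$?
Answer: $\frac{6404714467891600}{6561} \approx 9.7618 \cdot 10^{11}$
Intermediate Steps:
$N = -160$ ($N = \left(-2\right) 80 = -160$)
$K{\left(T \right)} = - T + 5 T^{3}$ ($K{\left(T \right)} = 5 T^{3} - T = - T + 5 T^{3}$)
$h{\left(D \right)} = D^{2}$
$\left(\frac{K{\left(-10 \right)}}{\frac{1}{-45 - 153}} + \frac{N}{h{\left(9 \right)}}\right)^{2} = \left(\frac{\left(-1\right) \left(-10\right) + 5 \left(-10\right)^{3}}{\frac{1}{-45 - 153}} - \frac{160}{9^{2}}\right)^{2} = \left(\frac{10 + 5 \left(-1000\right)}{\frac{1}{-198}} - \frac{160}{81}\right)^{2} = \left(\frac{10 - 5000}{- \frac{1}{198}} - \frac{160}{81}\right)^{2} = \left(\left(-4990\right) \left(-198\right) - \frac{160}{81}\right)^{2} = \left(988020 - \frac{160}{81}\right)^{2} = \left(\frac{80029460}{81}\right)^{2} = \frac{6404714467891600}{6561}$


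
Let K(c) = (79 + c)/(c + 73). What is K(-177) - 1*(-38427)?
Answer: 1998253/52 ≈ 38428.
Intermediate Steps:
K(c) = (79 + c)/(73 + c)
K(-177) - 1*(-38427) = (79 - 177)/(73 - 177) - 1*(-38427) = -98/(-104) + 38427 = -1/104*(-98) + 38427 = 49/52 + 38427 = 1998253/52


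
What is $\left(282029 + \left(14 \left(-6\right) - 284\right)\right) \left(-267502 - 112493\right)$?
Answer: $-107029771695$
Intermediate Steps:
$\left(282029 + \left(14 \left(-6\right) - 284\right)\right) \left(-267502 - 112493\right) = \left(282029 - 368\right) \left(-379995\right) = 281661 \left(-379995\right) = -107029771695$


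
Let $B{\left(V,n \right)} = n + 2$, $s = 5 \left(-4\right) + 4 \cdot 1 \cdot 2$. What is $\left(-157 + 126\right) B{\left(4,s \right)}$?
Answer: $310$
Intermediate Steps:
$s = -12$ ($s = -20 + 4 \cdot 2 = -20 + 8 = -12$)
$B{\left(V,n \right)} = 2 + n$
$\left(-157 + 126\right) B{\left(4,s \right)} = \left(-157 + 126\right) \left(2 - 12\right) = \left(-31\right) \left(-10\right) = 310$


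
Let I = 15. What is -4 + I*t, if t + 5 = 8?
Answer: 41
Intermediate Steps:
t = 3 (t = -5 + 8 = 3)
-4 + I*t = -4 + 15*3 = -4 + 45 = 41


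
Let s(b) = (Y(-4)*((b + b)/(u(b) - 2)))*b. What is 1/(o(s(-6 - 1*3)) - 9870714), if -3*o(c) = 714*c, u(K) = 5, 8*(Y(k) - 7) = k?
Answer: -1/9954252 ≈ -1.0046e-7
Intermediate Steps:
Y(k) = 7 + k/8
s(b) = 13*b²/3 (s(b) = ((7 + (⅛)*(-4))*((b + b)/(5 - 2)))*b = ((7 - ½)*((2*b)/3))*b = (13*((2*b)*(⅓))/2)*b = (13*(2*b/3)/2)*b = (13*b/3)*b = 13*b²/3)
o(c) = -238*c
1/(o(s(-6 - 1*3)) - 9870714) = 1/(-3094*(-6 - 1*3)²/3 - 9870714) = 1/(-3094*(-6 - 3)²/3 - 9870714) = 1/(-3094*(-9)²/3 - 9870714) = 1/(-3094*81/3 - 9870714) = 1/(-238*351 - 9870714) = 1/(-83538 - 9870714) = 1/(-9954252) = -1/9954252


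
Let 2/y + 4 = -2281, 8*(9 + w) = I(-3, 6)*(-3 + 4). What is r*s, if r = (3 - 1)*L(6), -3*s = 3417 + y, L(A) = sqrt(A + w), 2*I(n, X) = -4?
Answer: -7807843*I*sqrt(13)/6855 ≈ -4106.7*I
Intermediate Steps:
I(n, X) = -2 (I(n, X) = (1/2)*(-4) = -2)
w = -37/4 (w = -9 + (-2*(-3 + 4))/8 = -9 + (-2*1)/8 = -9 + (1/8)*(-2) = -9 - 1/4 = -37/4 ≈ -9.2500)
y = -2/2285 (y = 2/(-4 - 2281) = 2/(-2285) = 2*(-1/2285) = -2/2285 ≈ -0.00087527)
L(A) = sqrt(-37/4 + A) (L(A) = sqrt(A - 37/4) = sqrt(-37/4 + A))
s = -7807843/6855 (s = -(3417 - 2/2285)/3 = -1/3*7807843/2285 = -7807843/6855 ≈ -1139.0)
r = I*sqrt(13) (r = (3 - 1)*(sqrt(-37 + 4*6)/2) = 2*(sqrt(-37 + 24)/2) = 2*(sqrt(-13)/2) = 2*((I*sqrt(13))/2) = 2*(I*sqrt(13)/2) = I*sqrt(13) ≈ 3.6056*I)
r*s = (I*sqrt(13))*(-7807843/6855) = -7807843*I*sqrt(13)/6855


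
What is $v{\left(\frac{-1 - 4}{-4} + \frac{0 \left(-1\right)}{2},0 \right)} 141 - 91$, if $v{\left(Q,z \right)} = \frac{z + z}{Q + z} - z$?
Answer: $-91$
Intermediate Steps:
$v{\left(Q,z \right)} = - z + \frac{2 z}{Q + z}$ ($v{\left(Q,z \right)} = \frac{2 z}{Q + z} - z = - z + \frac{2 z}{Q + z}$)
$v{\left(\frac{-1 - 4}{-4} + \frac{0 \left(-1\right)}{2},0 \right)} 141 - 91 = \frac{0 \left(2 - \left(\frac{-1 - 4}{-4} + \frac{0 \left(-1\right)}{2}\right) - 0\right)}{\left(\frac{-1 - 4}{-4} + \frac{0 \left(-1\right)}{2}\right) + 0} \cdot 141 - 91 = \frac{0 \left(2 - \left(\left(-5\right) \left(- \frac{1}{4}\right) + 0 \cdot \frac{1}{2}\right) + 0\right)}{\left(\left(-5\right) \left(- \frac{1}{4}\right) + 0 \cdot \frac{1}{2}\right) + 0} \cdot 141 - 91 = \frac{0 \left(2 - \left(\frac{5}{4} + 0\right) + 0\right)}{\left(\frac{5}{4} + 0\right) + 0} \cdot 141 - 91 = \frac{0 \left(2 - \frac{5}{4} + 0\right)}{\frac{5}{4} + 0} \cdot 141 - 91 = \frac{0 \left(2 - \frac{5}{4} + 0\right)}{\frac{5}{4}} \cdot 141 - 91 = 0 \cdot \frac{4}{5} \cdot \frac{3}{4} \cdot 141 - 91 = 0 \cdot 141 - 91 = 0 - 91 = -91$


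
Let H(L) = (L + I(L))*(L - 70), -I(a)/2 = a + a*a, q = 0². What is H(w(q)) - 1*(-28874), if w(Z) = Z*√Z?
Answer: 28874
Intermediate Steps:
q = 0
I(a) = -2*a - 2*a² (I(a) = -2*(a + a*a) = -2*(a + a²) = -2*a - 2*a²)
w(Z) = Z^(3/2)
H(L) = (-70 + L)*(L - 2*L*(1 + L)) (H(L) = (L - 2*L*(1 + L))*(L - 70) = (L - 2*L*(1 + L))*(-70 + L) = (-70 + L)*(L - 2*L*(1 + L)))
H(w(q)) - 1*(-28874) = 0^(3/2)*(70 - 2*(0^(3/2))² + 139*0^(3/2)) - 1*(-28874) = 0*(70 - 2*0² + 139*0) + 28874 = 0*(70 - 2*0 + 0) + 28874 = 0*(70 + 0 + 0) + 28874 = 0*70 + 28874 = 0 + 28874 = 28874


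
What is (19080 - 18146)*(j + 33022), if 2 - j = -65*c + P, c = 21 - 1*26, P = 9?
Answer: 30532460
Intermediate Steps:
c = -5 (c = 21 - 26 = -5)
j = -332 (j = 2 - (-65*(-5) + 9) = 2 - (325 + 9) = 2 - 1*334 = 2 - 334 = -332)
(19080 - 18146)*(j + 33022) = (19080 - 18146)*(-332 + 33022) = 934*32690 = 30532460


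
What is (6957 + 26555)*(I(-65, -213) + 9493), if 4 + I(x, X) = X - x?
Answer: 313035592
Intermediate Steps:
I(x, X) = -4 + X - x (I(x, X) = -4 + (X - x) = -4 + X - x)
(6957 + 26555)*(I(-65, -213) + 9493) = (6957 + 26555)*((-4 - 213 - 1*(-65)) + 9493) = 33512*((-4 - 213 + 65) + 9493) = 33512*(-152 + 9493) = 33512*9341 = 313035592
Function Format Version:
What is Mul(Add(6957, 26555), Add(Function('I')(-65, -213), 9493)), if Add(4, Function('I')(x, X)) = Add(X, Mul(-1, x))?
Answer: 313035592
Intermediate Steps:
Function('I')(x, X) = Add(-4, X, Mul(-1, x)) (Function('I')(x, X) = Add(-4, Add(X, Mul(-1, x))) = Add(-4, X, Mul(-1, x)))
Mul(Add(6957, 26555), Add(Function('I')(-65, -213), 9493)) = Mul(Add(6957, 26555), Add(Add(-4, -213, Mul(-1, -65)), 9493)) = Mul(33512, Add(Add(-4, -213, 65), 9493)) = Mul(33512, Add(-152, 9493)) = Mul(33512, 9341) = 313035592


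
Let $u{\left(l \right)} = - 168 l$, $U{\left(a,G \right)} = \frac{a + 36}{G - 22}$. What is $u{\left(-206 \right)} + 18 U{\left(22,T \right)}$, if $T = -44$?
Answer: $\frac{380514}{11} \approx 34592.0$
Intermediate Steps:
$U{\left(a,G \right)} = \frac{36 + a}{-22 + G}$
$u{\left(-206 \right)} + 18 U{\left(22,T \right)} = \left(-168\right) \left(-206\right) + 18 \frac{36 + 22}{-22 - 44} = 34608 + 18 \frac{1}{-66} \cdot 58 = 34608 + 18 \left(\left(- \frac{1}{66}\right) 58\right) = 34608 + 18 \left(- \frac{29}{33}\right) = 34608 - \frac{174}{11} = \frac{380514}{11}$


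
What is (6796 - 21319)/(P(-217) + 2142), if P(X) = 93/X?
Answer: -33887/4997 ≈ -6.7815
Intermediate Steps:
(6796 - 21319)/(P(-217) + 2142) = (6796 - 21319)/(93/(-217) + 2142) = -14523/(93*(-1/217) + 2142) = -14523/(-3/7 + 2142) = -14523/14991/7 = -14523*7/14991 = -33887/4997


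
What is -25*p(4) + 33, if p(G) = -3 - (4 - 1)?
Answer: 183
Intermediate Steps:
p(G) = -6 (p(G) = -3 - 1*3 = -3 - 3 = -6)
-25*p(4) + 33 = -25*(-6) + 33 = 150 + 33 = 183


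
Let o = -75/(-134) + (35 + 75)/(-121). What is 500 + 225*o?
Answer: 621125/1474 ≈ 421.39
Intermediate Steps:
o = -515/1474 (o = -75*(-1/134) + 110*(-1/121) = 75/134 - 10/11 = -515/1474 ≈ -0.34939)
500 + 225*o = 500 + 225*(-515/1474) = 500 - 115875/1474 = 621125/1474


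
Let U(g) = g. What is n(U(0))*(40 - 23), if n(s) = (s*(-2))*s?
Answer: 0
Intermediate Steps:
n(s) = -2*s² (n(s) = (-2*s)*s = -2*s²)
n(U(0))*(40 - 23) = (-2*0²)*(40 - 23) = -2*0*17 = 0*17 = 0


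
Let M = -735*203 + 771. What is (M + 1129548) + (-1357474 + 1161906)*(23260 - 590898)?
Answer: 111012809498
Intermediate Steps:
M = -148434 (M = -149205 + 771 = -148434)
(M + 1129548) + (-1357474 + 1161906)*(23260 - 590898) = (-148434 + 1129548) + (-1357474 + 1161906)*(23260 - 590898) = 981114 - 195568*(-567638) = 981114 + 111011828384 = 111012809498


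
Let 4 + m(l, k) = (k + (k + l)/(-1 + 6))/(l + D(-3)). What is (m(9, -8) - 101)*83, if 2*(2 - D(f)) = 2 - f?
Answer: -747249/85 ≈ -8791.2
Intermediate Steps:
D(f) = 1 + f/2 (D(f) = 2 - (2 - f)/2 = 2 + (-1 + f/2) = 1 + f/2)
m(l, k) = -4 + (l/5 + 6*k/5)/(-1/2 + l) (m(l, k) = -4 + (k + (k + l)/(-1 + 6))/(l + (1 + (1/2)*(-3))) = -4 + (k + (k + l)/5)/(l + (1 - 3/2)) = -4 + (k + (k + l)*(1/5))/(l - 1/2) = -4 + (k + (k/5 + l/5))/(-1/2 + l) = -4 + (l/5 + 6*k/5)/(-1/2 + l))
(m(9, -8) - 101)*83 = (2*(10 - 19*9 + 6*(-8))/(5*(-1 + 2*9)) - 101)*83 = (2*(10 - 171 - 48)/(5*(-1 + 18)) - 101)*83 = ((2/5)*(-209)/17 - 101)*83 = ((2/5)*(1/17)*(-209) - 101)*83 = (-418/85 - 101)*83 = -9003/85*83 = -747249/85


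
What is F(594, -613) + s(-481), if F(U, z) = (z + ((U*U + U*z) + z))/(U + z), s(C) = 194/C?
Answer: 6014586/9139 ≈ 658.12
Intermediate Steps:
F(U, z) = (U**2 + 2*z + U*z)/(U + z) (F(U, z) = (z + ((U**2 + U*z) + z))/(U + z) = (z + (z + U**2 + U*z))/(U + z) = (U**2 + 2*z + U*z)/(U + z))
F(594, -613) + s(-481) = (594**2 + 2*(-613) + 594*(-613))/(594 - 613) + 194/(-481) = (352836 - 1226 - 364122)/(-19) + 194*(-1/481) = -1/19*(-12512) - 194/481 = 12512/19 - 194/481 = 6014586/9139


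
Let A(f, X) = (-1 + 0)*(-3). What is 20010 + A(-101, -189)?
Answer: 20013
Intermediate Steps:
A(f, X) = 3 (A(f, X) = -1*(-3) = 3)
20010 + A(-101, -189) = 20010 + 3 = 20013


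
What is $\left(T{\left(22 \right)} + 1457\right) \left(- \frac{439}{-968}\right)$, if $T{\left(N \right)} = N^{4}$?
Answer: $\frac{103478007}{968} \approx 1.069 \cdot 10^{5}$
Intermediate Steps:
$\left(T{\left(22 \right)} + 1457\right) \left(- \frac{439}{-968}\right) = \left(22^{4} + 1457\right) \left(- \frac{439}{-968}\right) = \left(234256 + 1457\right) \left(\left(-439\right) \left(- \frac{1}{968}\right)\right) = 235713 \cdot \frac{439}{968} = \frac{103478007}{968}$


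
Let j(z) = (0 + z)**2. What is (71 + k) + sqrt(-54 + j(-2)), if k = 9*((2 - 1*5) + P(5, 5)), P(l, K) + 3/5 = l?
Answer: 418/5 + 5*I*sqrt(2) ≈ 83.6 + 7.0711*I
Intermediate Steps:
P(l, K) = -3/5 + l
j(z) = z**2
k = 63/5 (k = 9*((2 - 1*5) + (-3/5 + 5)) = 9*((2 - 5) + 22/5) = 9*(-3 + 22/5) = 9*(7/5) = 63/5 ≈ 12.600)
(71 + k) + sqrt(-54 + j(-2)) = (71 + 63/5) + sqrt(-54 + (-2)**2) = 418/5 + sqrt(-54 + 4) = 418/5 + sqrt(-50) = 418/5 + 5*I*sqrt(2)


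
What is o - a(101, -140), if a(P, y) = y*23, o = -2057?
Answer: 1163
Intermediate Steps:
a(P, y) = 23*y
o - a(101, -140) = -2057 - 23*(-140) = -2057 - 1*(-3220) = -2057 + 3220 = 1163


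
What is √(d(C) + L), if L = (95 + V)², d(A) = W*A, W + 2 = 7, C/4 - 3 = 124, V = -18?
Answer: 3*√941 ≈ 92.027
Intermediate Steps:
C = 508 (C = 12 + 4*124 = 12 + 496 = 508)
W = 5 (W = -2 + 7 = 5)
d(A) = 5*A
L = 5929 (L = (95 - 18)² = 77² = 5929)
√(d(C) + L) = √(5*508 + 5929) = √(2540 + 5929) = √8469 = 3*√941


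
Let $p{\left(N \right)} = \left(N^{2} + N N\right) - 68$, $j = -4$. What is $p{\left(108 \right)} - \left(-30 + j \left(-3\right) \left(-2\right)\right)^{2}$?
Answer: $20344$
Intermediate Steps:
$p{\left(N \right)} = -68 + 2 N^{2}$ ($p{\left(N \right)} = \left(N^{2} + N^{2}\right) - 68 = 2 N^{2} - 68 = -68 + 2 N^{2}$)
$p{\left(108 \right)} - \left(-30 + j \left(-3\right) \left(-2\right)\right)^{2} = \left(-68 + 2 \cdot 108^{2}\right) - \left(-30 + \left(-4\right) \left(-3\right) \left(-2\right)\right)^{2} = \left(-68 + 2 \cdot 11664\right) - \left(-30 + 12 \left(-2\right)\right)^{2} = \left(-68 + 23328\right) - \left(-30 - 24\right)^{2} = 23260 - \left(-54\right)^{2} = 23260 - 2916 = 20344$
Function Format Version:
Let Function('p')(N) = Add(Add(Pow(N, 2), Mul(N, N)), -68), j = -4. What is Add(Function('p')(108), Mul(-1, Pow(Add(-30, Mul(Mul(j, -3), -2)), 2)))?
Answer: 20344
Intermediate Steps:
Function('p')(N) = Add(-68, Mul(2, Pow(N, 2))) (Function('p')(N) = Add(Add(Pow(N, 2), Pow(N, 2)), -68) = Add(Mul(2, Pow(N, 2)), -68) = Add(-68, Mul(2, Pow(N, 2))))
Add(Function('p')(108), Mul(-1, Pow(Add(-30, Mul(Mul(j, -3), -2)), 2))) = Add(Add(-68, Mul(2, Pow(108, 2))), Mul(-1, Pow(Add(-30, Mul(Mul(-4, -3), -2)), 2))) = Add(Add(-68, Mul(2, 11664)), Mul(-1, Pow(Add(-30, Mul(12, -2)), 2))) = Add(Add(-68, 23328), Mul(-1, Pow(Add(-30, -24), 2))) = Add(23260, Mul(-1, Pow(-54, 2))) = Add(23260, Mul(-1, 2916)) = Add(23260, -2916) = 20344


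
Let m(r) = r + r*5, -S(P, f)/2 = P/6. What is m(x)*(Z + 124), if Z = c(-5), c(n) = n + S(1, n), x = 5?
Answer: 3560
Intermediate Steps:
S(P, f) = -P/3 (S(P, f) = -2*P/6 = -P/3)
m(r) = 6*r (m(r) = r + 5*r = 6*r)
c(n) = -⅓ + n (c(n) = n - ⅓*1 = n - ⅓ = -⅓ + n)
Z = -16/3 (Z = -⅓ - 5 = -16/3 ≈ -5.3333)
m(x)*(Z + 124) = (6*5)*(-16/3 + 124) = 30*(356/3) = 3560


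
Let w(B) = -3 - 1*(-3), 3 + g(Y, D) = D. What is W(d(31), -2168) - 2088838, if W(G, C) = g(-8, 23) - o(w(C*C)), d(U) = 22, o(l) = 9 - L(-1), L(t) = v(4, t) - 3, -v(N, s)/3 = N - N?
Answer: -2088830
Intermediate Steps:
v(N, s) = 0 (v(N, s) = -3*(N - N) = -3*0 = 0)
g(Y, D) = -3 + D
w(B) = 0 (w(B) = -3 + 3 = 0)
L(t) = -3 (L(t) = 0 - 3 = -3)
o(l) = 12 (o(l) = 9 - 1*(-3) = 9 + 3 = 12)
W(G, C) = 8 (W(G, C) = (-3 + 23) - 1*12 = 20 - 12 = 8)
W(d(31), -2168) - 2088838 = 8 - 2088838 = -2088830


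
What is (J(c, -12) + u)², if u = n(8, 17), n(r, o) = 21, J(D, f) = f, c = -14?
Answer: 81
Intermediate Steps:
u = 21
(J(c, -12) + u)² = (-12 + 21)² = 9² = 81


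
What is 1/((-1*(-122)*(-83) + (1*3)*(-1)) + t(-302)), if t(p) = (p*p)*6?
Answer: 1/537095 ≈ 1.8619e-6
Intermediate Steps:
t(p) = 6*p**2 (t(p) = p**2*6 = 6*p**2)
1/((-1*(-122)*(-83) + (1*3)*(-1)) + t(-302)) = 1/((-1*(-122)*(-83) + (1*3)*(-1)) + 6*(-302)**2) = 1/((122*(-83) + 3*(-1)) + 6*91204) = 1/((-10126 - 3) + 547224) = 1/(-10129 + 547224) = 1/537095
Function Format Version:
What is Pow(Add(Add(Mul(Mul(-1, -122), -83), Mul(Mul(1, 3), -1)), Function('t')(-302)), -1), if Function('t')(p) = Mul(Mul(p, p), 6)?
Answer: Rational(1, 537095) ≈ 1.8619e-6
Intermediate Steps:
Function('t')(p) = Mul(6, Pow(p, 2)) (Function('t')(p) = Mul(Pow(p, 2), 6) = Mul(6, Pow(p, 2)))
Pow(Add(Add(Mul(Mul(-1, -122), -83), Mul(Mul(1, 3), -1)), Function('t')(-302)), -1) = Pow(Add(Add(Mul(Mul(-1, -122), -83), Mul(Mul(1, 3), -1)), Mul(6, Pow(-302, 2))), -1) = Pow(Add(Add(Mul(122, -83), Mul(3, -1)), Mul(6, 91204)), -1) = Pow(Add(Add(-10126, -3), 547224), -1) = Pow(Add(-10129, 547224), -1) = Pow(537095, -1) = Rational(1, 537095)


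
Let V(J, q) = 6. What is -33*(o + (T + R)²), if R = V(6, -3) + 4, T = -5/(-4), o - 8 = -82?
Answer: -27753/16 ≈ -1734.6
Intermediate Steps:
o = -74 (o = 8 - 82 = -74)
T = 5/4 (T = -5*(-¼) = 5/4 ≈ 1.2500)
R = 10 (R = 6 + 4 = 10)
-33*(o + (T + R)²) = -33*(-74 + (5/4 + 10)²) = -33*(-74 + (45/4)²) = -33*(-74 + 2025/16) = -33*841/16 = -27753/16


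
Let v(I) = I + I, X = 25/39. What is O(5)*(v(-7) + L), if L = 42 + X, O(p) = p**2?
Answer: 27925/39 ≈ 716.03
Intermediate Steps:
X = 25/39 (X = 25*(1/39) = 25/39 ≈ 0.64103)
L = 1663/39 (L = 42 + 25/39 = 1663/39 ≈ 42.641)
v(I) = 2*I
O(5)*(v(-7) + L) = 5**2*(2*(-7) + 1663/39) = 25*(-14 + 1663/39) = 25*(1117/39) = 27925/39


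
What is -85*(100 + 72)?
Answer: -14620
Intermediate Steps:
-85*(100 + 72) = -85*172 = -14620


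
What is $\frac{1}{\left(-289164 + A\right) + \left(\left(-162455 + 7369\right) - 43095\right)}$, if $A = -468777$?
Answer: $- \frac{1}{956122} \approx -1.0459 \cdot 10^{-6}$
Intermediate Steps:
$\frac{1}{\left(-289164 + A\right) + \left(\left(-162455 + 7369\right) - 43095\right)} = \frac{1}{\left(-289164 - 468777\right) + \left(\left(-162455 + 7369\right) - 43095\right)} = \frac{1}{-757941 - 198181} = \frac{1}{-956122} = - \frac{1}{956122}$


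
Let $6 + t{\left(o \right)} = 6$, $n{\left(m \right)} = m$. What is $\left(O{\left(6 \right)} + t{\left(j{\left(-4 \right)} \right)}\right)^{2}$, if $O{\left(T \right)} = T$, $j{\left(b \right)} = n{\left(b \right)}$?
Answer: $36$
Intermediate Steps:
$j{\left(b \right)} = b$
$t{\left(o \right)} = 0$ ($t{\left(o \right)} = -6 + 6 = 0$)
$\left(O{\left(6 \right)} + t{\left(j{\left(-4 \right)} \right)}\right)^{2} = \left(6 + 0\right)^{2} = 6^{2} = 36$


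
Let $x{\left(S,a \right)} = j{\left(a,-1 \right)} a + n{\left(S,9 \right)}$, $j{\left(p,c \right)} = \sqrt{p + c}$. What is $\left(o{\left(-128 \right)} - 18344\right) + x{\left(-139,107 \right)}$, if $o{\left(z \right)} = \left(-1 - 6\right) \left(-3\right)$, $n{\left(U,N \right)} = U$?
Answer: $-18462 + 107 \sqrt{106} \approx -17360.0$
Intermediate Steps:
$j{\left(p,c \right)} = \sqrt{c + p}$
$o{\left(z \right)} = 21$ ($o{\left(z \right)} = \left(-7\right) \left(-3\right) = 21$)
$x{\left(S,a \right)} = S + a \sqrt{-1 + a}$ ($x{\left(S,a \right)} = \sqrt{-1 + a} a + S = a \sqrt{-1 + a} + S = S + a \sqrt{-1 + a}$)
$\left(o{\left(-128 \right)} - 18344\right) + x{\left(-139,107 \right)} = \left(21 - 18344\right) - \left(139 - 107 \sqrt{-1 + 107}\right) = -18323 - \left(139 - 107 \sqrt{106}\right) = -18462 + 107 \sqrt{106}$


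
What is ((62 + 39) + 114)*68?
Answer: 14620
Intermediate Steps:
((62 + 39) + 114)*68 = (101 + 114)*68 = 215*68 = 14620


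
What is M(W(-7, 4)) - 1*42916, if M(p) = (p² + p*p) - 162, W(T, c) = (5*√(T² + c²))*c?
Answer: 8922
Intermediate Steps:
W(T, c) = 5*c*√(T² + c²)
M(p) = -162 + 2*p² (M(p) = (p² + p²) - 162 = 2*p² - 162 = -162 + 2*p²)
M(W(-7, 4)) - 1*42916 = (-162 + 2*(5*4*√((-7)² + 4²))²) - 1*42916 = (-162 + 2*(5*4*√(49 + 16))²) - 42916 = (-162 + 2*(5*4*√65)²) - 42916 = (-162 + 2*(20*√65)²) - 42916 = (-162 + 2*26000) - 42916 = (-162 + 52000) - 42916 = 51838 - 42916 = 8922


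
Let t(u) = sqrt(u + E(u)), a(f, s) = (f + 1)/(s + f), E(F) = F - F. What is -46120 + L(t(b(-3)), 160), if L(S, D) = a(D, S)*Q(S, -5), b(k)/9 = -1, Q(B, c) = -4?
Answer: -1181190120/25609 + 1932*I/25609 ≈ -46124.0 + 0.075442*I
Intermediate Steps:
E(F) = 0
b(k) = -9 (b(k) = 9*(-1) = -9)
a(f, s) = (1 + f)/(f + s)
t(u) = sqrt(u) (t(u) = sqrt(u + 0) = sqrt(u))
L(S, D) = -4*(1 + D)/(D + S) (L(S, D) = ((1 + D)/(D + S))*(-4) = -4*(1 + D)/(D + S))
-46120 + L(t(b(-3)), 160) = -46120 + 4*(-1 - 1*160)/(160 + sqrt(-9)) = -46120 + 4*(-1 - 160)/(160 + 3*I) = -46120 + 4*((160 - 3*I)/25609)*(-161) = -46120 + (-103040/25609 + 1932*I/25609) = -1181190120/25609 + 1932*I/25609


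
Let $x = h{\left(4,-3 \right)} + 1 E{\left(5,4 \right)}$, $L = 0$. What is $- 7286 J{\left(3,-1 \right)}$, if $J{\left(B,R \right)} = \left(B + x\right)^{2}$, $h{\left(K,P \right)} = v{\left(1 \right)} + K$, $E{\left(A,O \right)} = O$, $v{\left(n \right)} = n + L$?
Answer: $-1049184$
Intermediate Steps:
$v{\left(n \right)} = n$ ($v{\left(n \right)} = n + 0 = n$)
$h{\left(K,P \right)} = 1 + K$
$x = 9$ ($x = \left(1 + 4\right) + 1 \cdot 4 = 5 + 4 = 9$)
$J{\left(B,R \right)} = \left(9 + B\right)^{2}$ ($J{\left(B,R \right)} = \left(B + 9\right)^{2} = \left(9 + B\right)^{2}$)
$- 7286 J{\left(3,-1 \right)} = - 7286 \left(9 + 3\right)^{2} = - 7286 \cdot 12^{2} = - 7286 \cdot 144 = \left(-1\right) 1049184 = -1049184$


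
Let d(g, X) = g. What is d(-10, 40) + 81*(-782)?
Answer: -63352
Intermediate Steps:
d(-10, 40) + 81*(-782) = -10 + 81*(-782) = -10 - 63342 = -63352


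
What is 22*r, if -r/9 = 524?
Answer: -103752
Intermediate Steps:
r = -4716 (r = -9*524 = -4716)
22*r = 22*(-4716) = -103752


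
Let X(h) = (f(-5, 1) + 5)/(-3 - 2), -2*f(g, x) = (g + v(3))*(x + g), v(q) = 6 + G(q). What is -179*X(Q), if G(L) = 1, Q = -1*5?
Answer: 1611/5 ≈ 322.20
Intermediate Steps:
Q = -5
v(q) = 7 (v(q) = 6 + 1 = 7)
f(g, x) = -(7 + g)*(g + x)/2 (f(g, x) = -(g + 7)*(x + g)/2 = -(7 + g)*(g + x)/2)
X(h) = -9/5 (X(h) = ((-7/2*(-5) - 7/2*1 - ½*(-5)² - ½*(-5)*1) + 5)/(-3 - 2) = ((35/2 - 7/2 - ½*25 + 5/2) + 5)/(-5) = ((35/2 - 7/2 - 25/2 + 5/2) + 5)*(-⅕) = (4 + 5)*(-⅕) = 9*(-⅕) = -9/5)
-179*X(Q) = -179*(-9/5) = 1611/5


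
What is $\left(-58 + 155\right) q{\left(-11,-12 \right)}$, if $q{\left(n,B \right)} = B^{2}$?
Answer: $13968$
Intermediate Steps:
$\left(-58 + 155\right) q{\left(-11,-12 \right)} = \left(-58 + 155\right) \left(-12\right)^{2} = 97 \cdot 144 = 13968$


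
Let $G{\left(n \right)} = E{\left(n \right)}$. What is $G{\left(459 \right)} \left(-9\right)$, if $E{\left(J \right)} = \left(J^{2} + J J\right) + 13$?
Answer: $-3792375$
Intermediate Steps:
$E{\left(J \right)} = 13 + 2 J^{2}$ ($E{\left(J \right)} = \left(J^{2} + J^{2}\right) + 13 = 2 J^{2} + 13 = 13 + 2 J^{2}$)
$G{\left(n \right)} = 13 + 2 n^{2}$
$G{\left(459 \right)} \left(-9\right) = \left(13 + 2 \cdot 459^{2}\right) \left(-9\right) = \left(13 + 2 \cdot 210681\right) \left(-9\right) = \left(13 + 421362\right) \left(-9\right) = 421375 \left(-9\right) = -3792375$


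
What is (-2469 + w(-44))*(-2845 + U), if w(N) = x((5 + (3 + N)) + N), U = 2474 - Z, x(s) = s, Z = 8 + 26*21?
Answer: 2357825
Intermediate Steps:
Z = 554 (Z = 8 + 546 = 554)
U = 1920 (U = 2474 - 1*554 = 2474 - 554 = 1920)
w(N) = 8 + 2*N (w(N) = (5 + (3 + N)) + N = (8 + N) + N = 8 + 2*N)
(-2469 + w(-44))*(-2845 + U) = (-2469 + (8 + 2*(-44)))*(-2845 + 1920) = (-2469 + (8 - 88))*(-925) = (-2469 - 80)*(-925) = -2549*(-925) = 2357825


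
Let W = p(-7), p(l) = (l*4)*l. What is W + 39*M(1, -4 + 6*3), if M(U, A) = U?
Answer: 235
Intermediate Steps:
p(l) = 4*l² (p(l) = (4*l)*l = 4*l²)
W = 196 (W = 4*(-7)² = 4*49 = 196)
W + 39*M(1, -4 + 6*3) = 196 + 39*1 = 196 + 39 = 235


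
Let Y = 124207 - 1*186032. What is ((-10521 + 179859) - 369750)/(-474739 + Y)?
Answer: 50103/134141 ≈ 0.37351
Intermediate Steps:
Y = -61825 (Y = 124207 - 186032 = -61825)
((-10521 + 179859) - 369750)/(-474739 + Y) = ((-10521 + 179859) - 369750)/(-474739 - 61825) = (169338 - 369750)/(-536564) = -200412*(-1/536564) = 50103/134141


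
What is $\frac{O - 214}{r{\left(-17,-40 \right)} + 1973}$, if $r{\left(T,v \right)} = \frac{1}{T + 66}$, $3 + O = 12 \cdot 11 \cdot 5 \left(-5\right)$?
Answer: $- \frac{172333}{96678} \approx -1.7825$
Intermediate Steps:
$O = -3303$ ($O = -3 + 12 \cdot 11 \cdot 5 \left(-5\right) = -3 + 132 \left(-25\right) = -3 - 3300 = -3303$)
$r{\left(T,v \right)} = \frac{1}{66 + T}$
$\frac{O - 214}{r{\left(-17,-40 \right)} + 1973} = \frac{-3303 - 214}{\frac{1}{66 - 17} + 1973} = - \frac{3517}{\frac{1}{49} + 1973} = - \frac{3517}{\frac{96678}{49}} = \left(-3517\right) \frac{49}{96678} = - \frac{172333}{96678}$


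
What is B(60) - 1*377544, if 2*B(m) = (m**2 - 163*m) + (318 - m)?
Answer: -380505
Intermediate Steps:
B(m) = 159 + m**2/2 - 82*m (B(m) = ((m**2 - 163*m) + (318 - m))/2 = (318 + m**2 - 164*m)/2 = 159 + m**2/2 - 82*m)
B(60) - 1*377544 = (159 + (1/2)*60**2 - 82*60) - 1*377544 = (159 + (1/2)*3600 - 4920) - 377544 = (159 + 1800 - 4920) - 377544 = -2961 - 377544 = -380505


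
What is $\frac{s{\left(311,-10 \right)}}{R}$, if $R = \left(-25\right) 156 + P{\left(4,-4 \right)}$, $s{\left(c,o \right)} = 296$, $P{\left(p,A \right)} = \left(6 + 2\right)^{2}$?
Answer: $- \frac{74}{959} \approx -0.077164$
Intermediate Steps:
$P{\left(p,A \right)} = 64$ ($P{\left(p,A \right)} = 8^{2} = 64$)
$R = -3836$ ($R = \left(-25\right) 156 + 64 = -3900 + 64 = -3836$)
$\frac{s{\left(311,-10 \right)}}{R} = \frac{296}{-3836} = 296 \left(- \frac{1}{3836}\right) = - \frac{74}{959}$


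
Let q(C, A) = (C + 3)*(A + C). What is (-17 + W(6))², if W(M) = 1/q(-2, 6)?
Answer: 4489/16 ≈ 280.56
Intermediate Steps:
q(C, A) = (3 + C)*(A + C)
W(M) = ¼ (W(M) = 1/((-2)² + 3*6 + 3*(-2) + 6*(-2)) = 1/(4 + 18 - 6 - 12) = 1/4 = ¼)
(-17 + W(6))² = (-17 + ¼)² = (-67/4)² = 4489/16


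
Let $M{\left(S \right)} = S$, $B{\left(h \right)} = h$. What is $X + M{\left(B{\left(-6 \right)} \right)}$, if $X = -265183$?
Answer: $-265189$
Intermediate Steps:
$X + M{\left(B{\left(-6 \right)} \right)} = -265183 - 6 = -265189$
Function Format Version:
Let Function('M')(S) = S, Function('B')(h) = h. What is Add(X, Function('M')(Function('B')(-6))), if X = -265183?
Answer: -265189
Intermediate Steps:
Add(X, Function('M')(Function('B')(-6))) = Add(-265183, -6) = -265189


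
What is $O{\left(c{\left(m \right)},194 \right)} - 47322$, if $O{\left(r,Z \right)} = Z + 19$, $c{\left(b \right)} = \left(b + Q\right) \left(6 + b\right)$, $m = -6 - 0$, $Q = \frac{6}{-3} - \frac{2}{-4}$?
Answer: $-47109$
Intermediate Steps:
$Q = - \frac{3}{2}$ ($Q = 6 \left(- \frac{1}{3}\right) - - \frac{1}{2} = -2 + \frac{1}{2} = - \frac{3}{2} \approx -1.5$)
$m = -6$ ($m = -6 + 0 = -6$)
$c{\left(b \right)} = \left(6 + b\right) \left(- \frac{3}{2} + b\right)$ ($c{\left(b \right)} = \left(b - \frac{3}{2}\right) \left(6 + b\right) = \left(- \frac{3}{2} + b\right) \left(6 + b\right) = \left(6 + b\right) \left(- \frac{3}{2} + b\right)$)
$O{\left(r,Z \right)} = 19 + Z$
$O{\left(c{\left(m \right)},194 \right)} - 47322 = \left(19 + 194\right) - 47322 = 213 - 47322 = -47109$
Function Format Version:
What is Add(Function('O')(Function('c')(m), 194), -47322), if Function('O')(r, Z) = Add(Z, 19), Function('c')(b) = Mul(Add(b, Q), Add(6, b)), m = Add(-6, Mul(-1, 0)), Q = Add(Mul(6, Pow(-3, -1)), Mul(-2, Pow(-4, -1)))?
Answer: -47109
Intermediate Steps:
Q = Rational(-3, 2) (Q = Add(Mul(6, Rational(-1, 3)), Mul(-2, Rational(-1, 4))) = Add(-2, Rational(1, 2)) = Rational(-3, 2) ≈ -1.5000)
m = -6 (m = Add(-6, 0) = -6)
Function('c')(b) = Mul(Add(6, b), Add(Rational(-3, 2), b)) (Function('c')(b) = Mul(Add(b, Rational(-3, 2)), Add(6, b)) = Mul(Add(Rational(-3, 2), b), Add(6, b)) = Mul(Add(6, b), Add(Rational(-3, 2), b)))
Function('O')(r, Z) = Add(19, Z)
Add(Function('O')(Function('c')(m), 194), -47322) = Add(Add(19, 194), -47322) = Add(213, -47322) = -47109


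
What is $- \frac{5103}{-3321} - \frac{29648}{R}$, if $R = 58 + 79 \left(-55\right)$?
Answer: $\frac{1485649}{175767} \approx 8.4524$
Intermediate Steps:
$R = -4287$ ($R = 58 - 4345 = -4287$)
$- \frac{5103}{-3321} - \frac{29648}{R} = - \frac{5103}{-3321} - \frac{29648}{-4287} = \left(-5103\right) \left(- \frac{1}{3321}\right) - - \frac{29648}{4287} = \frac{63}{41} + \frac{29648}{4287} = \frac{1485649}{175767}$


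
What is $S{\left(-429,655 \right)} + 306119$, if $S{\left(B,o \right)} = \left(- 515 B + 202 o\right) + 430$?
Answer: $659794$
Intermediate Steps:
$S{\left(B,o \right)} = 430 - 515 B + 202 o$
$S{\left(-429,655 \right)} + 306119 = \left(430 - -220935 + 202 \cdot 655\right) + 306119 = \left(430 + 220935 + 132310\right) + 306119 = 353675 + 306119 = 659794$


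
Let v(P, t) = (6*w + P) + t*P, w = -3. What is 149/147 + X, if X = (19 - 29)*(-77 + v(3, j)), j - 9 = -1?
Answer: 100109/147 ≈ 681.01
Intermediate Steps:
j = 8 (j = 9 - 1 = 8)
v(P, t) = -18 + P + P*t (v(P, t) = (6*(-3) + P) + t*P = (-18 + P) + P*t = -18 + P + P*t)
X = 680 (X = (19 - 29)*(-77 + (-18 + 3 + 3*8)) = -10*(-77 + (-18 + 3 + 24)) = -10*(-77 + 9) = -10*(-68) = 680)
149/147 + X = 149/147 + 680 = 100109/147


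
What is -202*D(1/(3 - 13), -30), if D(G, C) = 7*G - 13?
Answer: 13837/5 ≈ 2767.4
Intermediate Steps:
D(G, C) = -13 + 7*G
-202*D(1/(3 - 13), -30) = -202*(-13 + 7/(3 - 13)) = -202*(-13 + 7/(-10)) = -202*(-13 + 7*(-⅒)) = -202*(-13 - 7/10) = -202*(-137/10) = 13837/5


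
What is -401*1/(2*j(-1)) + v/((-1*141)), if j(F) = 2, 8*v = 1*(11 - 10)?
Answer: -113083/1128 ≈ -100.25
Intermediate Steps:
v = 1/8 (v = (1*(11 - 10))/8 = (1*1)/8 = (1/8)*1 = 1/8 ≈ 0.12500)
-401*1/(2*j(-1)) + v/((-1*141)) = -401/(-2*(-1)*2) + 1/(8*((-1*141))) = -401/(2*2) + (1/8)/(-141) = -401/4 + (1/8)*(-1/141) = -401*1/4 - 1/1128 = -401/4 - 1/1128 = -113083/1128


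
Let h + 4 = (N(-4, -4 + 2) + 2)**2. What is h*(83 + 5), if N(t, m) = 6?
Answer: 5280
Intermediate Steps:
h = 60 (h = -4 + (6 + 2)**2 = -4 + 8**2 = -4 + 64 = 60)
h*(83 + 5) = 60*(83 + 5) = 60*88 = 5280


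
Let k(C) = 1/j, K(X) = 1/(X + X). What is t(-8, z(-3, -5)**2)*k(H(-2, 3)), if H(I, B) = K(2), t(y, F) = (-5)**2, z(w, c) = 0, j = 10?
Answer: 5/2 ≈ 2.5000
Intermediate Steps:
K(X) = 1/(2*X)
t(y, F) = 25
H(I, B) = 1/4 (H(I, B) = (1/2)/2 = (1/2)*(1/2) = 1/4)
k(C) = 1/10
t(-8, z(-3, -5)**2)*k(H(-2, 3)) = 25*(1/10) = 5/2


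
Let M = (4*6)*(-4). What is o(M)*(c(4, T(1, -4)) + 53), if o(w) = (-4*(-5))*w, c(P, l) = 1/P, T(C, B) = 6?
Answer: -102240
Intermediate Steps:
M = -96 (M = 24*(-4) = -96)
o(w) = 20*w
o(M)*(c(4, T(1, -4)) + 53) = (20*(-96))*(1/4 + 53) = -1920*(1/4 + 53) = -1920*213/4 = -102240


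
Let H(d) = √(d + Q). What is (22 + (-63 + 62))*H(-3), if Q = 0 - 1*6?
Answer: 63*I ≈ 63.0*I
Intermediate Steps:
Q = -6 (Q = 0 - 6 = -6)
H(d) = √(-6 + d) (H(d) = √(d - 6) = √(-6 + d))
(22 + (-63 + 62))*H(-3) = (22 + (-63 + 62))*√(-6 - 3) = (22 - 1)*√(-9) = 21*(3*I) = 63*I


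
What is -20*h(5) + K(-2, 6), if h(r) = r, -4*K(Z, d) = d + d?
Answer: -103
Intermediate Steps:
K(Z, d) = -d/2 (K(Z, d) = -(d + d)/4 = -d/2)
-20*h(5) + K(-2, 6) = -20*5 - 1/2*6 = -100 - 3 = -103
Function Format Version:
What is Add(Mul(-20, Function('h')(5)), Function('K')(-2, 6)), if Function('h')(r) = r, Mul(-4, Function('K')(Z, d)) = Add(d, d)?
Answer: -103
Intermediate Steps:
Function('K')(Z, d) = Mul(Rational(-1, 2), d) (Function('K')(Z, d) = Mul(Rational(-1, 4), Add(d, d)) = Mul(Rational(-1, 4), Mul(2, d)) = Mul(Rational(-1, 2), d))
Add(Mul(-20, Function('h')(5)), Function('K')(-2, 6)) = Add(Mul(-20, 5), Mul(Rational(-1, 2), 6)) = Add(-100, -3) = -103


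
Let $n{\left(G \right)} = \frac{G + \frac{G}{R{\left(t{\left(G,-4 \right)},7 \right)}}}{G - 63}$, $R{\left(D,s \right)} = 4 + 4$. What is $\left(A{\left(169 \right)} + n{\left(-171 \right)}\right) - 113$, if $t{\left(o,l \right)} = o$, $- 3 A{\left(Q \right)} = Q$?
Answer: $- \frac{105151}{624} \approx -168.51$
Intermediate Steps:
$A{\left(Q \right)} = - \frac{Q}{3}$
$R{\left(D,s \right)} = 8$
$n{\left(G \right)} = \frac{9 G}{8 \left(-63 + G\right)}$ ($n{\left(G \right)} = \frac{G + \frac{G}{8}}{G - 63} = \frac{G + G \frac{1}{8}}{-63 + G} = \frac{G + \frac{G}{8}}{-63 + G} = \frac{\frac{9}{8} G}{-63 + G} = \frac{9 G}{8 \left(-63 + G\right)}$)
$\left(A{\left(169 \right)} + n{\left(-171 \right)}\right) - 113 = \left(\left(- \frac{1}{3}\right) 169 + \frac{9}{8} \left(-171\right) \frac{1}{-63 - 171}\right) - 113 = \left(- \frac{169}{3} + \frac{9}{8} \left(-171\right) \frac{1}{-234}\right) - 113 = \left(- \frac{169}{3} + \frac{9}{8} \left(-171\right) \left(- \frac{1}{234}\right)\right) - 113 = \left(- \frac{169}{3} + \frac{171}{208}\right) - 113 = - \frac{34639}{624} - 113 = - \frac{105151}{624}$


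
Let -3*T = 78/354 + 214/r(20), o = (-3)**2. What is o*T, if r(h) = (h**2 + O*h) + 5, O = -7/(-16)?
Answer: -216057/97645 ≈ -2.2127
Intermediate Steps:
O = 7/16 (O = -7*(-1/16) = 7/16 ≈ 0.43750)
r(h) = 5 + h**2 + 7*h/16 (r(h) = (h**2 + 7*h/16) + 5 = 5 + h**2 + 7*h/16)
o = 9
T = -72019/292935 (T = -(78/354 + 214/(5 + 20**2 + (7/16)*20))/3 = -(78*(1/354) + 214/(5 + 400 + 35/4))/3 = -(13/59 + 214/(1655/4))/3 = -(13/59 + 214*(4/1655))/3 = -(13/59 + 856/1655)/3 = -1/3*72019/97645 = -72019/292935 ≈ -0.24585)
o*T = 9*(-72019/292935) = -216057/97645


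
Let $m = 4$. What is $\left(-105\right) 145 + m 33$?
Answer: $-15093$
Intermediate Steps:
$\left(-105\right) 145 + m 33 = \left(-105\right) 145 + 4 \cdot 33 = -15225 + 132 = -15093$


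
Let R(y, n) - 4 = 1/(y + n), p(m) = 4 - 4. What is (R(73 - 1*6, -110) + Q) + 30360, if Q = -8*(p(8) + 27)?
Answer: 1296363/43 ≈ 30148.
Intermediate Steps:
p(m) = 0
Q = -216 (Q = -8*(0 + 27) = -8*27 = -216)
R(y, n) = 4 + 1/(n + y) (R(y, n) = 4 + 1/(y + n) = 4 + 1/(n + y))
(R(73 - 1*6, -110) + Q) + 30360 = ((1 + 4*(-110) + 4*(73 - 1*6))/(-110 + (73 - 1*6)) - 216) + 30360 = ((1 - 440 + 4*(73 - 6))/(-110 + (73 - 6)) - 216) + 30360 = ((1 - 440 + 4*67)/(-110 + 67) - 216) + 30360 = ((1 - 440 + 268)/(-43) - 216) + 30360 = (-1/43*(-171) - 216) + 30360 = (171/43 - 216) + 30360 = -9117/43 + 30360 = 1296363/43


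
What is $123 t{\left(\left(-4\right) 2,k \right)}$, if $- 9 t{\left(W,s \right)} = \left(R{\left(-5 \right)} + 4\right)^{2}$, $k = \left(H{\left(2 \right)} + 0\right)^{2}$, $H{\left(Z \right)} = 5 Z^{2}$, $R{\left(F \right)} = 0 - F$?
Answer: $-1107$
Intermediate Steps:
$R{\left(F \right)} = - F$
$k = 400$ ($k = \left(5 \cdot 2^{2} + 0\right)^{2} = \left(5 \cdot 4 + 0\right)^{2} = \left(20 + 0\right)^{2} = 20^{2} = 400$)
$t{\left(W,s \right)} = -9$ ($t{\left(W,s \right)} = - \frac{\left(\left(-1\right) \left(-5\right) + 4\right)^{2}}{9} = - \frac{\left(5 + 4\right)^{2}}{9} = - \frac{9^{2}}{9} = \left(- \frac{1}{9}\right) 81 = -9$)
$123 t{\left(\left(-4\right) 2,k \right)} = 123 \left(-9\right) = -1107$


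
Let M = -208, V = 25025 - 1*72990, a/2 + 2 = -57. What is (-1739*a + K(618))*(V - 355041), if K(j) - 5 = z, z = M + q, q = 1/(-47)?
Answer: -3882943465712/47 ≈ -8.2616e+10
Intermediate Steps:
a = -118 (a = -4 + 2*(-57) = -4 - 114 = -118)
V = -47965 (V = 25025 - 72990 = -47965)
q = -1/47 ≈ -0.021277
z = -9777/47 (z = -208 - 1/47 = -9777/47 ≈ -208.02)
K(j) = -9542/47 (K(j) = 5 - 9777/47 = -9542/47)
(-1739*a + K(618))*(V - 355041) = (-1739*(-118) - 9542/47)*(-47965 - 355041) = (205202 - 9542/47)*(-403006) = (9634952/47)*(-403006) = -3882943465712/47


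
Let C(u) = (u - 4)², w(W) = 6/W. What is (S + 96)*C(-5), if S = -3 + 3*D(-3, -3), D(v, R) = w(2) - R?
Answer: 8991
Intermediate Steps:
C(u) = (-4 + u)²
D(v, R) = 3 - R (D(v, R) = 6/2 - R = 6*(½) - R = 3 - R)
S = 15 (S = -3 + 3*(3 - 1*(-3)) = -3 + 3*(3 + 3) = -3 + 3*6 = -3 + 18 = 15)
(S + 96)*C(-5) = (15 + 96)*(-4 - 5)² = 111*(-9)² = 111*81 = 8991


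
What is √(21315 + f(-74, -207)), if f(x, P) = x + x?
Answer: √21167 ≈ 145.49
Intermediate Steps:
f(x, P) = 2*x
√(21315 + f(-74, -207)) = √(21315 + 2*(-74)) = √(21315 - 148) = √21167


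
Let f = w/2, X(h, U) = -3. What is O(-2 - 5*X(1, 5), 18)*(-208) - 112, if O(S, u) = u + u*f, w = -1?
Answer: -1984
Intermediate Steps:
f = -½ (f = -1/2 = -1*½ = -½ ≈ -0.50000)
O(S, u) = u/2 (O(S, u) = u + u*(-½) = u - u/2 = u/2)
O(-2 - 5*X(1, 5), 18)*(-208) - 112 = ((½)*18)*(-208) - 112 = 9*(-208) - 112 = -1872 - 112 = -1984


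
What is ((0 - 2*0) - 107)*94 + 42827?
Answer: 32769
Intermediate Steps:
((0 - 2*0) - 107)*94 + 42827 = ((0 + 0) - 107)*94 + 42827 = (0 - 107)*94 + 42827 = -107*94 + 42827 = -10058 + 42827 = 32769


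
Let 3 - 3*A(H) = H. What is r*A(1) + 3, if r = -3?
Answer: 1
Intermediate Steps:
A(H) = 1 - H/3
r*A(1) + 3 = -3*(1 - ⅓*1) + 3 = -3*(1 - ⅓) + 3 = -3*⅔ + 3 = -2 + 3 = 1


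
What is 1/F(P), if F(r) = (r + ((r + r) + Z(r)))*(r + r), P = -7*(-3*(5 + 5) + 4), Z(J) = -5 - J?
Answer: 1/130676 ≈ 7.6525e-6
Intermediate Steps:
P = 182 (P = -7*(-3*10 + 4) = -7*(-30 + 4) = -7*(-26) = 182)
F(r) = 2*r*(-5 + 2*r) (F(r) = (r + ((r + r) + (-5 - r)))*(r + r) = (r + (2*r + (-5 - r)))*(2*r) = (r + (-5 + r))*(2*r) = (-5 + 2*r)*(2*r) = 2*r*(-5 + 2*r))
1/F(P) = 1/(2*182*(-5 + 2*182)) = 1/(2*182*(-5 + 364)) = 1/(2*182*359) = 1/130676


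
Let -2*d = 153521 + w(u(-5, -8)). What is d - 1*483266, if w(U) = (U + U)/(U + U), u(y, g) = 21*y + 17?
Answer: -560027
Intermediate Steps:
u(y, g) = 17 + 21*y
w(U) = 1 (w(U) = (2*U)/((2*U)) = (2*U)*(1/(2*U)) = 1)
d = -76761 (d = -(153521 + 1)/2 = -1/2*153522 = -76761)
d - 1*483266 = -76761 - 1*483266 = -76761 - 483266 = -560027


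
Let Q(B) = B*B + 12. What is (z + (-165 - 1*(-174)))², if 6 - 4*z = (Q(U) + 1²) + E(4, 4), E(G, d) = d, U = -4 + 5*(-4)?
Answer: 303601/16 ≈ 18975.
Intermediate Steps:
U = -24 (U = -4 - 20 = -24)
Q(B) = 12 + B² (Q(B) = B² + 12 = 12 + B²)
z = -587/4 (z = 3/2 - (((12 + (-24)²) + 1²) + 4)/4 = 3/2 - (((12 + 576) + 1) + 4)/4 = 3/2 - ((588 + 1) + 4)/4 = 3/2 - (589 + 4)/4 = 3/2 - ¼*593 = 3/2 - 593/4 = -587/4 ≈ -146.75)
(z + (-165 - 1*(-174)))² = (-587/4 + (-165 - 1*(-174)))² = (-587/4 + (-165 + 174))² = (-587/4 + 9)² = (-551/4)² = 303601/16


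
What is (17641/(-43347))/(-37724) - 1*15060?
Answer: -24626446736039/1635222228 ≈ -15060.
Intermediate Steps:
(17641/(-43347))/(-37724) - 1*15060 = (17641*(-1/43347))*(-1/37724) - 15060 = -17641/43347*(-1/37724) - 15060 = 17641/1635222228 - 15060 = -24626446736039/1635222228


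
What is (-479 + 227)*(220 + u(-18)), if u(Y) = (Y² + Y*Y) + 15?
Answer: -222516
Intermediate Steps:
u(Y) = 15 + 2*Y² (u(Y) = (Y² + Y²) + 15 = 2*Y² + 15 = 15 + 2*Y²)
(-479 + 227)*(220 + u(-18)) = (-479 + 227)*(220 + (15 + 2*(-18)²)) = -252*(220 + (15 + 2*324)) = -252*(220 + (15 + 648)) = -252*(220 + 663) = -252*883 = -222516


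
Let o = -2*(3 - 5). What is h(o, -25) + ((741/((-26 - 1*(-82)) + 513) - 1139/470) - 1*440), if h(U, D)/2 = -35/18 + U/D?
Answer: -5359257187/12034350 ≈ -445.33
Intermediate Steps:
o = 4 (o = -2*(-2) = 4)
h(U, D) = -35/9 + 2*U/D (h(U, D) = 2*(-35/18 + U/D) = -35/9 + 2*U/D)
h(o, -25) + ((741/((-26 - 1*(-82)) + 513) - 1139/470) - 1*440) = (-35/9 + 2*4/(-25)) + ((741/((-26 - 1*(-82)) + 513) - 1139/470) - 1*440) = (-35/9 + 2*4*(-1/25)) + ((741/((-26 + 82) + 513) - 1139*1/470) - 440) = (-35/9 - 8/25) + ((741/(56 + 513) - 1139/470) - 440) = -947/225 + ((741/569 - 1139/470) - 440) = -947/225 + (-299821/267430 - 440) = -947/225 - 117969021/267430 = -5359257187/12034350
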